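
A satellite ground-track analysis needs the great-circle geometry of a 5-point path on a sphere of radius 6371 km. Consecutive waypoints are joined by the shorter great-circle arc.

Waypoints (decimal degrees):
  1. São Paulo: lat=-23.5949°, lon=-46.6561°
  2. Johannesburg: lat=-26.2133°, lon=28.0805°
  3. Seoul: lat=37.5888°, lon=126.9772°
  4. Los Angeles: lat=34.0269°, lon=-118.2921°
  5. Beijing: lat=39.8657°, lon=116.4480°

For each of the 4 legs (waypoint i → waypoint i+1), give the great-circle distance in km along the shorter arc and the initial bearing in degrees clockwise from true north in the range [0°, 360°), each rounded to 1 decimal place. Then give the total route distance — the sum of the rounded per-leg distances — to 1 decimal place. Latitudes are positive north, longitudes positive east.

Leg 1: dist=7432.7 km, bearing=109.7°
Leg 2: dist=12486.7 km, bearing=57.8°
Leg 3: dist=9583.0 km, bearing=49.0°
Leg 4: dist=10062.0 km, bearing=321.2°
Total: 39564.4 km

Leg 1: φ1=-0.4118087, φ2=-0.4575084, Δφ=-0.0456997, Δλ=1.3043997 rad; a=sin²(Δφ/2)+cosφ1·cosφ2·sin²(Δλ/2)=0.3033795124; c=2·atan2(√a, √(1-a))=1.166642418; dist=6371·c=7432.679 ≈ 7432.7 km; running total=7432.7 km
Leg 1 bearing: y=sinΔλ·cosφ2=0.86550939, x=cosφ1·sinφ2-sinφ1·cosφ2·cosΔλ=-0.31024996; θ=atan2(y, x)=109.7207° ≈ 109.7°
Leg 2: φ1=-0.4575084, φ2=0.6560483, Δφ=1.1135567, Δλ=1.7260730 rad; a=sin²(Δφ/2)+cosφ1·cosφ2·sin²(Δλ/2)=0.6896933449; c=2·atan2(√a, √(1-a))=1.959929666; dist=6371·c=12486.712 ≈ 12486.7 km; running total=19919.4 km
Leg 2 bearing: y=sinΔλ·cosφ2=0.78287525, x=cosφ1·sinφ2-sinφ1·cosφ2·cosΔλ=0.49312482; θ=atan2(y, x)=57.7936° ≈ 57.8°
Leg 3: φ1=0.6560483, φ2=0.5938814, Δφ=-0.0621669, Δλ=-4.2807568 rad; a=sin²(Δφ/2)+cosφ1·cosφ2·sin²(Δλ/2)=0.4667026522; c=2·atan2(√a, √(1-a))=1.504152310; dist=6371·c=9582.954 ≈ 9583.0 km; running total=29502.4 km
Leg 3 bearing: y=sinΔλ·cosφ2=0.75276314, x=cosφ1·sinφ2-sinφ1·cosφ2·cosΔλ=0.65491434; θ=atan2(y, x)=48.9763° ≈ 49.0°
Leg 4: φ1=0.5938814, φ2=0.6957877, Δφ=0.1019063, Δλ=4.0969876 rad; a=sin²(Δφ/2)+cosφ1·cosφ2·sin²(Δλ/2)=0.5042699064; c=2·atan2(√a, √(1-a))=1.579336243; dist=6371·c=10061.951 ≈ 10062.0 km; running total=39564.4 km
Leg 4 bearing: y=sinΔλ·cosφ2=-0.62673587, x=cosφ1·sinφ2-sinφ1·cosφ2·cosΔλ=0.77918497; θ=atan2(y, x)=-38.8114° <0 so +360° → 321.1886° ≈ 321.2°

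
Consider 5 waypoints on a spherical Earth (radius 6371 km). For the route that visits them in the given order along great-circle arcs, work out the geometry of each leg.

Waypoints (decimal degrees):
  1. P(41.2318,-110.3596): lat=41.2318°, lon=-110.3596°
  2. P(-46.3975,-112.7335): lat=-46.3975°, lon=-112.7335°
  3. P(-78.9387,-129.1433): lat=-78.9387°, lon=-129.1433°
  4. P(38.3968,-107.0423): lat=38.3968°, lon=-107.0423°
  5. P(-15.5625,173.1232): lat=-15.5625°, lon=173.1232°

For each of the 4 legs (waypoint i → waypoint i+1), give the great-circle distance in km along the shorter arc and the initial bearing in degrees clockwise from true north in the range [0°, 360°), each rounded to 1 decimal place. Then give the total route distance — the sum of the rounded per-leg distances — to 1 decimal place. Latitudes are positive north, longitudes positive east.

Leg 1: dist=9746.8 km, bearing=181.6°
Leg 2: dist=3681.8 km, bearing=185.7°
Leg 3: dist=13126.6 km, bearing=19.5°
Leg 4: dist=10220.3 km, bearing=251.6°
Total: 36775.5 km

Leg 1: φ1=0.7196307, φ2=-0.8097891, Δφ=-1.5294198, Δλ=-0.0414324 rad; a=sin²(Δφ/2)+cosφ1·cosφ2·sin²(Δλ/2)=0.4795401952; c=2·atan2(√a, √(1-a))=1.529865289; dist=6371·c=9746.772 ≈ 9746.8 km; running total=9746.8 km
Leg 1 bearing: y=sinΔλ·cosφ2=-0.02856571, x=cosφ1·sinφ2-sinφ1·cosφ2·cosΔλ=-0.99875402; θ=atan2(y, x)=-178.3617° <0 so +360° → 181.6383° ≈ 181.6°
Leg 2: φ1=-0.8097891, φ2=-1.3777402, Δφ=-0.5679511, Δλ=-0.2864050 rad; a=sin²(Δφ/2)+cosφ1·cosφ2·sin²(Δλ/2)=0.0811924647; c=2·atan2(√a, √(1-a))=0.577893747; dist=6371·c=3681.761 ≈ 3681.8 km; running total=13428.6 km
Leg 2 bearing: y=sinΔλ·cosφ2=-0.05420126, x=cosφ1·sinφ2-sinφ1·cosφ2·cosΔλ=-0.54356528; θ=atan2(y, x)=-174.3056° <0 so +360° → 185.6944° ≈ 185.7°
Leg 3: φ1=-1.3777402, φ2=0.6701506, Δφ=2.0478908, Δλ=0.3857352 rad; a=sin²(Δφ/2)+cosφ1·cosφ2·sin²(Δλ/2)=0.7351242924; c=2·atan2(√a, √(1-a))=2.060368755; dist=6371·c=13126.609 ≈ 13126.6 km; running total=26555.2 km
Leg 3 bearing: y=sinΔλ·cosφ2=0.29487022, x=cosφ1·sinφ2-sinφ1·cosφ2·cosΔλ=0.83181598; θ=atan2(y, x)=19.5189° ≈ 19.5°
Leg 4: φ1=0.6701506, φ2=-0.2716169, Δφ=-0.9417674, Δλ=4.8898104 rad; a=sin²(Δφ/2)+cosφ1·cosφ2·sin²(Δλ/2)=0.5166924471; c=2·atan2(√a, √(1-a))=1.604187426; dist=6371·c=10220.278 ≈ 10220.3 km; running total=36775.5 km
Leg 4 bearing: y=sinΔλ·cosφ2=-0.94821594, x=cosφ1·sinφ2-sinφ1·cosφ2·cosΔλ=-0.31586703; θ=atan2(y, x)=-108.4238° <0 so +360° → 251.5762° ≈ 251.6°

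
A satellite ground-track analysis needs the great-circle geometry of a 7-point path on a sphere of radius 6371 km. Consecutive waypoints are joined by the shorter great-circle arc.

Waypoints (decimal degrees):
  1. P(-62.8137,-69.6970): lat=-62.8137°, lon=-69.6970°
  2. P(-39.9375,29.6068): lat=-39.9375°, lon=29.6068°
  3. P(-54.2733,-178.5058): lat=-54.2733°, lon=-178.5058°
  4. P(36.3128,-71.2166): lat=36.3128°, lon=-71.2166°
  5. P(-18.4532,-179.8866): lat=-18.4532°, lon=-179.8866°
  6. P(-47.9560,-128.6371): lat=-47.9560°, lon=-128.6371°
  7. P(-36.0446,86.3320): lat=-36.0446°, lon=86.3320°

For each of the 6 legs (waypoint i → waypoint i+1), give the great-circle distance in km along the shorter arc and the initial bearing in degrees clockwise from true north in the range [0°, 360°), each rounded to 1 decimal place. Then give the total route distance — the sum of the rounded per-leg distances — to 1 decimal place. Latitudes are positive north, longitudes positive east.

Leg 1: φ1=-1.0963059, φ2=-0.6970409, Δφ=0.3992650, Δλ=1.7331783 rad; a=sin²(Δφ/2)+cosφ1·cosφ2·sin²(Δλ/2)=0.2428013426; c=2·atan2(√a, √(1-a))=1.030491623; dist=6371·c=6565.262 ≈ 6565.3 km; running total=6565.3 km
Leg 1 bearing: y=sinΔλ·cosφ2=0.75665862, x=cosφ1·sinφ2-sinφ1·cosφ2·cosΔλ=-0.40356304; θ=atan2(y, x)=118.0732° ≈ 118.1°
Leg 2: φ1=-0.6970409, φ2=-0.9472478, Δφ=-0.2502069, Δλ=-3.6322501 rad; a=sin²(Δφ/2)+cosφ1·cosφ2·sin²(Δλ/2)=0.4368767820; c=2·atan2(√a, √(1-a))=1.444212106; dist=6371·c=9201.075 ≈ 9201.1 km; running total=15766.4 km
Leg 2 bearing: y=sinΔλ·cosφ2=0.27514633, x=cosφ1·sinφ2-sinφ1·cosφ2·cosΔλ=-0.95307730; θ=atan2(y, x)=163.8970° ≈ 163.9°
Leg 3: φ1=-0.9472478, φ2=0.6337779, Δφ=1.5810257, Δλ=1.8725498 rad; a=sin²(Δφ/2)+cosφ1·cosφ2·sin²(Δλ/2)=0.8102927132; c=2·atan2(√a, √(1-a))=2.240285395; dist=6371·c=14272.858 ≈ 14272.9 km; running total=30039.3 km
Leg 3 bearing: y=sinΔλ·cosφ2=0.76938759, x=cosφ1·sinφ2-sinφ1·cosφ2·cosΔλ=0.15138184; θ=atan2(y, x)=78.8689° ≈ 78.9°
Leg 4: φ1=0.6337779, φ2=-0.3220691, Δφ=-0.9558470, Δλ=-1.8966493 rad; a=sin²(Δφ/2)+cosφ1·cosφ2·sin²(Δλ/2)=0.7160663940; c=2·atan2(√a, √(1-a))=2.017652776; dist=6371·c=12854.466 ≈ 12854.5 km; running total=42893.8 km
Leg 4 bearing: y=sinΔλ·cosφ2=-0.89866623, x=cosφ1·sinφ2-sinφ1·cosφ2·cosΔλ=-0.07523473; θ=atan2(y, x)=-94.7855° <0 so +360° → 265.2145° ≈ 265.2°
Leg 5: φ1=-0.3220691, φ2=-0.8369901, Δφ=-0.5149210, Δλ=0.8944725 rad; a=sin²(Δφ/2)+cosφ1·cosφ2·sin²(Δλ/2)=0.1836512147; c=2·atan2(√a, √(1-a))=0.885764613; dist=6371·c=5643.206 ≈ 5643.2 km; running total=48537.0 km
Leg 5 bearing: y=sinΔλ·cosφ2=0.52228584, x=cosφ1·sinφ2-sinφ1·cosφ2·cosΔλ=-0.57176156; θ=atan2(y, x)=137.5893° ≈ 137.6°
Leg 6: φ1=-0.8369901, φ2=-0.6290969, Δφ=0.2078931, Δλ=3.7519186 rad; a=sin²(Δφ/2)+cosφ1·cosφ2·sin²(Δλ/2)=0.5033787926; c=2·atan2(√a, √(1-a))=1.577553964; dist=6371·c=10050.596 ≈ 10050.6 km; running total=58587.6 km
Leg 6 bearing: y=sinΔλ·cosφ2=-0.46341324, x=cosφ1·sinφ2-sinφ1·cosφ2·cosΔλ=-0.88611653; θ=atan2(y, x)=-152.3917° <0 so +360° → 207.6083° ≈ 207.6°

Leg 1: dist=6565.3 km, bearing=118.1°
Leg 2: dist=9201.1 km, bearing=163.9°
Leg 3: dist=14272.9 km, bearing=78.9°
Leg 4: dist=12854.5 km, bearing=265.2°
Leg 5: dist=5643.2 km, bearing=137.6°
Leg 6: dist=10050.6 km, bearing=207.6°
Total: 58587.6 km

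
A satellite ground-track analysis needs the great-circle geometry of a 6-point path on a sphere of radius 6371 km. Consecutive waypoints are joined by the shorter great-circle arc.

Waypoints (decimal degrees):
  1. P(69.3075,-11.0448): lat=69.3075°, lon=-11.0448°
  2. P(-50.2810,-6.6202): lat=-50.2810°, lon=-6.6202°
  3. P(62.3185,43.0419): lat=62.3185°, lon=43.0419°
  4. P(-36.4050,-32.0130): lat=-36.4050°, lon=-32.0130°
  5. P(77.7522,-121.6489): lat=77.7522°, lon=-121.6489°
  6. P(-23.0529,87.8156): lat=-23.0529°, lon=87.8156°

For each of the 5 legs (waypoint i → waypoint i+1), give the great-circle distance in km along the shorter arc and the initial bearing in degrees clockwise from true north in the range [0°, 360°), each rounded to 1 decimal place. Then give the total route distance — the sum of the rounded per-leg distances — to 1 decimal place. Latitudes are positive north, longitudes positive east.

Leg 1: φ1=1.2096441, φ2=-0.8775690, Δφ=-2.0872131, Δλ=0.0772238 rad; a=sin²(Δφ/2)+cosφ1·cosφ2·sin²(Δλ/2)=0.7472201428; c=2·atan2(√a, √(1-a))=2.087987107; dist=6371·c=13302.566 ≈ 13302.6 km; running total=13302.6 km
Leg 1 bearing: y=sinΔλ·cosφ2=0.04929877, x=cosφ1·sinφ2-sinφ1·cosφ2·cosΔλ=-0.86781244; θ=atan2(y, x)=176.7486° ≈ 176.7°
Leg 2: φ1=-0.8775690, φ2=1.0876630, Δφ=1.9652320, Δλ=0.8667672 rad; a=sin²(Δφ/2)+cosφ1·cosφ2·sin²(Δλ/2)=0.7444961226; c=2·atan2(√a, √(1-a))=2.081730405; dist=6371·c=13262.704 ≈ 13262.7 km; running total=26565.3 km
Leg 2 bearing: y=sinΔλ·cosφ2=0.35410342, x=cosφ1·sinφ2-sinφ1·cosφ2·cosΔλ=0.79718088; θ=atan2(y, x)=23.9505° ≈ 24.0°
Leg 3: φ1=1.0876630, φ2=-0.6353871, Δφ=-1.7230501, Δλ=-1.3099551 rad; a=sin²(Δφ/2)+cosφ1·cosφ2·sin²(Δλ/2)=0.7145678350; c=2·atan2(√a, √(1-a))=2.014331964; dist=6371·c=12833.309 ≈ 12833.3 km; running total=39398.6 km
Leg 3 bearing: y=sinΔλ·cosφ2=-0.77761692, x=cosφ1·sinφ2-sinφ1·cosφ2·cosΔλ=-0.45951550; θ=atan2(y, x)=-120.5800° <0 so +360° → 239.4200° ≈ 239.4°
Leg 4: φ1=-0.6353871, φ2=1.3570319, Δφ=1.9924190, Δλ=-1.5644416 rad; a=sin²(Δφ/2)+cosφ1·cosφ2·sin²(Δλ/2)=0.7894479357; c=2·atan2(√a, √(1-a))=2.188170274; dist=6371·c=13940.833 ≈ 13940.8 km; running total=53339.4 km
Leg 4 bearing: y=sinΔλ·cosφ2=-0.21213587, x=cosφ1·sinφ2-sinφ1·cosφ2·cosΔλ=0.78732328; θ=atan2(y, x)=-15.0796° <0 so +360° → 344.9204° ≈ 344.9°
Leg 5: φ1=1.3570319, φ2=-0.4023490, Δφ=-1.7593809, Δλ=3.6558452 rad; a=sin²(Δφ/2)+cosφ1·cosφ2·sin²(Δλ/2)=0.7763103125; c=2·atan2(√a, √(1-a))=2.156301673; dist=6371·c=13737.798 ≈ 13737.8 km; running total=67077.2 km
Leg 5 bearing: y=sinΔλ·cosφ2=-0.45260415, x=cosφ1·sinφ2-sinφ1·cosφ2·cosΔλ=0.69982850; θ=atan2(y, x)=-32.8922° <0 so +360° → 327.1078° ≈ 327.1°

Leg 1: dist=13302.6 km, bearing=176.7°
Leg 2: dist=13262.7 km, bearing=24.0°
Leg 3: dist=12833.3 km, bearing=239.4°
Leg 4: dist=13940.8 km, bearing=344.9°
Leg 5: dist=13737.8 km, bearing=327.1°
Total: 67077.2 km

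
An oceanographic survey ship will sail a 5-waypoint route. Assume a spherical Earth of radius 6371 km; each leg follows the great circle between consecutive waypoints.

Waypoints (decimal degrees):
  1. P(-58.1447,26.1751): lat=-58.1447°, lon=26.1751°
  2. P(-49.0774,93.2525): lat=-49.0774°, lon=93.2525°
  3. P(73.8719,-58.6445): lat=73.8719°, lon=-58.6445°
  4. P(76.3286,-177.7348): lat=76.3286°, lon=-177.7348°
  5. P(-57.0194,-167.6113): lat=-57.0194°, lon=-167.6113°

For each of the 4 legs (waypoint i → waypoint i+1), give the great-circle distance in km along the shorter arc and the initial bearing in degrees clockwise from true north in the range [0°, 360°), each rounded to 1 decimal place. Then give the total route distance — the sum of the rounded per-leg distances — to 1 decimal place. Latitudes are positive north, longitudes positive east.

Leg 1: dist=4343.7 km, bearing=106.8°
Leg 2: dist=16948.3 km, bearing=343.6°
Leg 3: dist=2851.4 km, bearing=331.5°
Leg 4: dist=14845.2 km, bearing=172.4°
Total: 38988.6 km

Leg 1: φ1=-1.0148165, φ2=-0.8565622, Δφ=0.1582542, Δλ=1.1707215 rad; a=sin²(Δφ/2)+cosφ1·cosφ2·sin²(Δλ/2)=0.1117793533; c=2·atan2(√a, √(1-a))=0.681797364; dist=6371·c=4343.731 ≈ 4343.7 km; running total=4343.7 km
Leg 1 bearing: y=sinΔλ·cosφ2=0.60331169, x=cosφ1·sinφ2-sinφ1·cosφ2·cosΔλ=-0.18208218; θ=atan2(y, x)=106.7941° ≈ 106.8°
Leg 2: φ1=-0.8565622, φ2=1.2893079, Δφ=2.1458701, Δλ=-2.6511028 rad; a=sin²(Δφ/2)+cosφ1·cosφ2·sin²(Δλ/2)=0.9431824971; c=2·atan2(√a, √(1-a))=2.660230302; dist=6371·c=16948.327 ≈ 16948.3 km; running total=21292.0 km
Leg 2 bearing: y=sinΔλ·cosφ2=-0.13085325, x=cosφ1·sinφ2-sinφ1·cosφ2·cosΔλ=0.44411094; θ=atan2(y, x)=-16.4171° <0 so +360° → 343.5829° ≈ 343.6°
Leg 3: φ1=1.2893079, φ2=1.3321854, Δφ=0.0428775, Δλ=-2.0785178 rad; a=sin²(Δφ/2)+cosφ1·cosφ2·sin²(Δλ/2)=0.0492477806; c=2·atan2(√a, √(1-a))=0.447562999; dist=6371·c=2851.424 ≈ 2851.4 km; running total=24143.4 km
Leg 3 bearing: y=sinΔλ·cosφ2=-0.20653828, x=cosφ1·sinφ2-sinφ1·cosφ2·cosΔλ=0.38030473; θ=atan2(y, x)=-28.5058° <0 so +360° → 331.4942° ≈ 331.5°
Leg 4: φ1=1.3321854, φ2=-0.9951763, Δφ=-2.3273617, Δλ=0.1766884 rad; a=sin²(Δφ/2)+cosφ1·cosφ2·sin²(Δλ/2)=0.8442154479; c=2·atan2(√a, √(1-a))=2.330119771; dist=6371·c=14845.193 ≈ 14845.2 km; running total=38988.6 km
Leg 4 bearing: y=sinΔλ·cosφ2=0.09568156, x=cosφ1·sinφ2-sinφ1·cosφ2·cosΔλ=-0.71896310; θ=atan2(y, x)=172.4195° ≈ 172.4°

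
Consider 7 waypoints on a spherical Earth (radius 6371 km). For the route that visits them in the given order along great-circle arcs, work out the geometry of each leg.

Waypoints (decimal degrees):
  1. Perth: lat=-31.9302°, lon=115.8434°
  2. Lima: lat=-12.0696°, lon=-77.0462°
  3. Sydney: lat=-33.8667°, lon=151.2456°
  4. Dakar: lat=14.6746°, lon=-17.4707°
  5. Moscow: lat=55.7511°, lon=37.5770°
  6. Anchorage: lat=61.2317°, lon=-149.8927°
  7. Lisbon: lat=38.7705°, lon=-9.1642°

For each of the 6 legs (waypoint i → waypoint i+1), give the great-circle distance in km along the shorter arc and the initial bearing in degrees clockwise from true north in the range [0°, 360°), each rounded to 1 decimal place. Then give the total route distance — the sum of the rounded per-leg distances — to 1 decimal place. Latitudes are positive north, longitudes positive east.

Leg 1: φ1=-0.5572871, φ2=-0.2106543, Δφ=0.3466329, Δλ=-3.3665586 rad; a=sin²(Δφ/2)+cosφ1·cosφ2·sin²(Δλ/2)=0.8492146741; c=2·atan2(√a, √(1-a))=2.343996835; dist=6371·c=14933.604 ≈ 14933.6 km; running total=14933.6 km
Leg 1 bearing: y=sinΔλ·cosφ2=0.21814199, x=cosφ1·sinφ2-sinφ1·cosφ2·cosΔλ=-0.68162344; θ=atan2(y, x)=162.2536° ≈ 162.3°
Leg 2: φ1=-0.2106543, φ2=-0.5910854, Δφ=-0.3804312, Δλ=3.9844436 rad; a=sin²(Δφ/2)+cosφ1·cosφ2·sin²(Δλ/2)=0.7118589010; c=2·atan2(√a, √(1-a))=2.008342192; dist=6371·c=12795.148 ≈ 12795.1 km; running total=27728.7 km
Leg 2 bearing: y=sinΔλ·cosφ2=-0.61988173, x=cosφ1·sinφ2-sinφ1·cosφ2·cosΔλ=-0.66046186; θ=atan2(y, x)=-136.8154° <0 so +360° → 223.1846° ≈ 223.2°
Leg 3: φ1=-0.5910854, φ2=0.2561201, Δφ=0.8472055, Δλ=-2.9446549 rad; a=sin²(Δφ/2)+cosφ1·cosφ2·sin²(Δλ/2)=0.9644475792; c=2·atan2(√a, √(1-a))=2.762214627; dist=6371·c=17598.069 ≈ 17598.1 km; running total=45326.8 km
Leg 3 bearing: y=sinΔλ·cosφ2=-0.18928453, x=cosφ1·sinφ2-sinφ1·cosφ2·cosΔλ=-0.31831612; θ=atan2(y, x)=-149.2625° <0 so +360° → 210.7375° ≈ 210.7°
Leg 4: φ1=0.2561201, φ2=0.9730403, Δφ=0.7169202, Δλ=0.9607636 rad; a=sin²(Δφ/2)+cosφ1·cosφ2·sin²(Δλ/2)=0.2393483143; c=2·atan2(√a, √(1-a))=1.022418767; dist=6371·c=6513.830 ≈ 6513.8 km; running total=51840.6 km
Leg 4 bearing: y=sinΔλ·cosφ2=0.46127839, x=cosφ1·sinφ2-sinφ1·cosφ2·cosΔλ=0.71795894; θ=atan2(y, x)=32.7202° ≈ 32.7°
Leg 5: φ1=0.9730403, φ2=1.0686948, Δφ=0.0956545, Δλ=-3.2719635 rad; a=sin²(Δφ/2)+cosφ1·cosφ2·sin²(Δλ/2)=0.2719892366; c=2·atan2(√a, √(1-a))=1.097276627; dist=6371·c=6990.749 ≈ 6990.7 km; running total=58831.3 km
Leg 5 bearing: y=sinΔλ·cosφ2=0.06256584, x=cosφ1·sinφ2-sinφ1·cosφ2·cosΔλ=0.88776680; θ=atan2(y, x)=4.0313° ≈ 4.0°
Leg 6: φ1=1.0686948, φ2=0.6766729, Δφ=-0.3920219, Δλ=2.4561757 rad; a=sin²(Δφ/2)+cosφ1·cosφ2·sin²(Δλ/2)=0.3707855511; c=2·atan2(√a, √(1-a))=1.309400827; dist=6371·c=8342.193 ≈ 8342.2 km; running total=67173.5 km
Leg 6 bearing: y=sinΔλ·cosφ2=0.49352187, x=cosφ1·sinφ2-sinφ1·cosφ2·cosΔλ=0.83045209; θ=atan2(y, x)=30.7222° ≈ 30.7°

Leg 1: dist=14933.6 km, bearing=162.3°
Leg 2: dist=12795.1 km, bearing=223.2°
Leg 3: dist=17598.1 km, bearing=210.7°
Leg 4: dist=6513.8 km, bearing=32.7°
Leg 5: dist=6990.7 km, bearing=4.0°
Leg 6: dist=8342.2 km, bearing=30.7°
Total: 67173.5 km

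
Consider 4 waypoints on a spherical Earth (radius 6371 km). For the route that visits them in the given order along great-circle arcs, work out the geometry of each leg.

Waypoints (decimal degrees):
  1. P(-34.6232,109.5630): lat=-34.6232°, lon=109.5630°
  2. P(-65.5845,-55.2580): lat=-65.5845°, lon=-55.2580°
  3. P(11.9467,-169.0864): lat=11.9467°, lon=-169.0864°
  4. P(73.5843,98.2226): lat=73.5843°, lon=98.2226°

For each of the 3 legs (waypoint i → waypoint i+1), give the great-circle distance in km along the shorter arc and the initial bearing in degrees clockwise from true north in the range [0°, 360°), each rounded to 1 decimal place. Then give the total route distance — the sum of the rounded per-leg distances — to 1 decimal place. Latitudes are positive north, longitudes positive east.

Leg 1: φ1=-0.6042888, φ2=-1.1446655, Δφ=-0.5403766, Δλ=-2.8766691 rad; a=sin²(Δφ/2)+cosφ1·cosφ2·sin²(Δλ/2)=0.4054580281; c=2·atan2(√a, √(1-a))=1.380567149; dist=6371·c=8795.593 ≈ 8795.6 km; running total=8795.6 km
Leg 1 bearing: y=sinΔλ·cosφ2=-0.10822989, x=cosφ1·sinφ2-sinφ1·cosφ2·cosΔλ=-0.97597825; θ=atan2(y, x)=-173.6721° <0 so +360° → 186.3279° ≈ 186.3°
Leg 2: φ1=-1.1446655, φ2=0.2085092, Δφ=1.3531747, Δλ=-1.9866804 rad; a=sin²(Δφ/2)+cosφ1·cosφ2·sin²(Δλ/2)=0.6759330640; c=2·atan2(√a, √(1-a))=1.930360305; dist=6371·c=12298.326 ≈ 12298.3 km; running total=21093.9 km
Leg 2 bearing: y=sinΔλ·cosφ2=-0.89494638, x=cosφ1·sinφ2-sinφ1·cosφ2·cosΔλ=-0.27433777; θ=atan2(y, x)=-107.0425° <0 so +360° → 252.9575° ≈ 253.0°
Leg 3: φ1=0.2085092, φ2=1.2842883, Δφ=1.0757791, Δλ=4.6654222 rad; a=sin²(Δφ/2)+cosφ1·cosφ2·sin²(Δλ/2)=0.4072085962; c=2·atan2(√a, √(1-a))=1.384131387; dist=6371·c=8818.301 ≈ 8818.3 km; running total=29912.2 km
Leg 3 bearing: y=sinΔλ·cosφ2=-0.28229268, x=cosφ1·sinφ2-sinφ1·cosφ2·cosΔλ=0.94120660; θ=atan2(y, x)=-16.6954° <0 so +360° → 343.3046° ≈ 343.3°

Leg 1: dist=8795.6 km, bearing=186.3°
Leg 2: dist=12298.3 km, bearing=253.0°
Leg 3: dist=8818.3 km, bearing=343.3°
Total: 29912.2 km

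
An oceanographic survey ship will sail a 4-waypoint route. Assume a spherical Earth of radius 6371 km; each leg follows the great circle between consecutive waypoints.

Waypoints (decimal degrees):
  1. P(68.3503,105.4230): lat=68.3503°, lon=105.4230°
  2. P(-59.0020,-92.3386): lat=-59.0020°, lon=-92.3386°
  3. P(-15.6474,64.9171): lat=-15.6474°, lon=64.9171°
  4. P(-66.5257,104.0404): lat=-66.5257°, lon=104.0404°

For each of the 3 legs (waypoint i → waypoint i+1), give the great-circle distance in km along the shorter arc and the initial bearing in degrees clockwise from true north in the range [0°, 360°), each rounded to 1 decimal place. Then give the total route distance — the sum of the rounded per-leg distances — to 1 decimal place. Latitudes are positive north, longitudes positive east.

Leg 1: dist=18666.0 km, bearing=48.4°
Leg 2: dist=11461.0 km, bearing=157.5°
Leg 3: dist=6335.6 km, bearing=162.6°
Total: 36462.6 km

Leg 1: φ1=1.1929378, φ2=-1.0297792, Δφ=-2.2227169, Δλ=-3.4515911 rad; a=sin²(Δφ/2)+cosφ1·cosφ2·sin²(Δλ/2)=0.9888312448; c=2·atan2(√a, √(1-a))=2.929832553; dist=6371·c=18665.963 ≈ 18666.0 km; running total=18666.0 km
Leg 1 bearing: y=sinΔλ·cosφ2=0.15710690, x=cosφ1·sinφ2-sinφ1·cosφ2·cosΔλ=0.13961905; θ=atan2(y, x)=48.3729° ≈ 48.4°
Leg 2: φ1=-1.0297792, φ2=-0.2730986, Δφ=0.7566805, Δλ=2.7446297 rad; a=sin²(Δφ/2)+cosφ1·cosφ2·sin²(Δλ/2)=0.6130808115; c=2·atan2(√a, √(1-a))=1.798931720; dist=6371·c=11460.994 ≈ 11461.0 km; running total=30127.0 km
Leg 2 bearing: y=sinΔλ·cosφ2=0.37229102, x=cosφ1·sinφ2-sinφ1·cosφ2·cosΔλ=-0.90013906; θ=atan2(y, x)=157.5304° ≈ 157.5°
Leg 3: φ1=-0.2730986, φ2=-1.1610925, Δφ=-0.8879939, Δλ=0.6828304 rad; a=sin²(Δφ/2)+cosφ1·cosφ2·sin²(Δλ/2)=0.2275158821; c=2·atan2(√a, √(1-a))=0.994445097; dist=6371·c=6335.610 ≈ 6335.6 km; running total=36462.6 km
Leg 3 bearing: y=sinΔλ·cosφ2=0.25134763, x=cosφ1·sinφ2-sinφ1·cosφ2·cosΔλ=-0.79989624; θ=atan2(y, x)=162.5560° ≈ 162.6°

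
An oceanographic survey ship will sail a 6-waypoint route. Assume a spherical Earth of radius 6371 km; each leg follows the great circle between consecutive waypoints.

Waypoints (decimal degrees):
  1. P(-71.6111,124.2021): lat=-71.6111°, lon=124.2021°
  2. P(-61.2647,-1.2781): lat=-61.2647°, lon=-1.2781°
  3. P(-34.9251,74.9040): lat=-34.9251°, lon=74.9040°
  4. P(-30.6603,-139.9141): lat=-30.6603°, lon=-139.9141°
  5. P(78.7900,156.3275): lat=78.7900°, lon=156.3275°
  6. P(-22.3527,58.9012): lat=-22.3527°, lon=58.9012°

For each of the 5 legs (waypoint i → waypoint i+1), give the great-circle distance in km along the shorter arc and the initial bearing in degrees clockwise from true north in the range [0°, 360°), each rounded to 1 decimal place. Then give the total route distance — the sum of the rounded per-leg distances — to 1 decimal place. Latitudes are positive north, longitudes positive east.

Leg 1: φ1=-1.2498495, φ2=-1.0692707, Δφ=0.1805787, Δλ=-2.1900426 rad; a=sin²(Δφ/2)+cosφ1·cosφ2·sin²(Δλ/2)=0.1279767737; c=2·atan2(√a, √(1-a))=0.731689815; dist=6371·c=4661.596 ≈ 4661.6 km; running total=4661.6 km
Leg 1 bearing: y=sinΔλ·cosφ2=-0.39149374, x=cosφ1·sinφ2-sinφ1·cosφ2·cosΔλ=-0.54141253; θ=atan2(y, x)=-144.1294° <0 so +360° → 215.8706° ≈ 215.9°
Leg 2: φ1=-1.0692707, φ2=-0.6095580, Δφ=0.4597127, Δλ=1.3296285 rad; a=sin²(Δφ/2)+cosφ1·cosφ2·sin²(Δλ/2)=0.2019271994; c=2·atan2(√a, √(1-a))=0.932104561; dist=6371·c=5938.438 ≈ 5938.4 km; running total=10600.0 km
Leg 2 bearing: y=sinΔλ·cosφ2=0.79617298, x=cosφ1·sinφ2-sinφ1·cosφ2·cosΔλ=-0.10353267; θ=atan2(y, x)=97.4090° ≈ 97.4°
Leg 3: φ1=-0.6095580, φ2=-0.5351232, Δφ=0.0744348, Δλ=-3.7492831 rad; a=sin²(Δφ/2)+cosφ1·cosφ2·sin²(Δλ/2)=0.6435343674; c=2·atan2(√a, √(1-a))=1.861961692; dist=6371·c=11862.558 ≈ 11862.6 km; running total=22462.6 km
Leg 3 bearing: y=sinΔλ·cosφ2=0.49115425, x=cosφ1·sinφ2-sinφ1·cosφ2·cosΔλ=-0.82241051; θ=atan2(y, x)=149.1538° ≈ 149.2°
Leg 4: φ1=-0.5351232, φ2=1.3751449, Δφ=1.9102681, Δλ=5.1703913 rad; a=sin²(Δφ/2)+cosφ1·cosφ2·sin²(Δλ/2)=0.7131382186; c=2·atan2(√a, √(1-a))=2.011168807; dist=6371·c=12813.156 ≈ 12813.2 km; running total=35275.8 km
Leg 4 bearing: y=sinΔλ·cosφ2=-0.17436965, x=cosφ1·sinφ2-sinφ1·cosφ2·cosΔλ=0.88762809; θ=atan2(y, x)=-11.1139° <0 so +360° → 348.8861° ≈ 348.9°
Leg 5: φ1=1.3751449, φ2=-0.3901282, Δφ=-1.7652731, Δλ=-1.7004097 rad; a=sin²(Δφ/2)+cosφ1·cosφ2·sin²(Δλ/2)=0.6981451201; c=2·atan2(√a, √(1-a))=1.978269051; dist=6371·c=12603.552 ≈ 12603.6 km; running total=47879.4 km
Leg 5 bearing: y=sinΔλ·cosφ2=-0.91710252, x=cosφ1·sinφ2-sinφ1·cosφ2·cosΔλ=0.04332447; θ=atan2(y, x)=-87.2953° <0 so +360° → 272.7047° ≈ 272.7°

Leg 1: dist=4661.6 km, bearing=215.9°
Leg 2: dist=5938.4 km, bearing=97.4°
Leg 3: dist=11862.6 km, bearing=149.2°
Leg 4: dist=12813.2 km, bearing=348.9°
Leg 5: dist=12603.6 km, bearing=272.7°
Total: 47879.4 km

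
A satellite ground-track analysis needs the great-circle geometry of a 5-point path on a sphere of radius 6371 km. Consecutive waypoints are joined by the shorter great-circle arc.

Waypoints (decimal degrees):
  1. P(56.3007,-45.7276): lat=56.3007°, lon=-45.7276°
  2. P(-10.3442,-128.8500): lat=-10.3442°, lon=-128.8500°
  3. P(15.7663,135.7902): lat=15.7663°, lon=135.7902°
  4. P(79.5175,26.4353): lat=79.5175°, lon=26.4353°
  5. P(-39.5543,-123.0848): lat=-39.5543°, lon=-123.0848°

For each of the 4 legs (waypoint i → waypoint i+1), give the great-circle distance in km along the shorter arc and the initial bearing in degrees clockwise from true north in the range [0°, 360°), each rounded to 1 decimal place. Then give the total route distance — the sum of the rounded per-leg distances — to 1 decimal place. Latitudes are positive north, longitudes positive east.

Leg 1: dist=10543.5 km, bearing=258.6°
Leg 2: dist=10884.6 km, bearing=284.7°
Leg 3: dist=8665.1 km, bearing=349.9°
Leg 4: dist=15382.4 km, bearing=324.0°
Total: 45475.6 km

Leg 1: φ1=0.9826326, φ2=-0.1805403, Δφ=-1.1631729, Δλ=-1.4507596 rad; a=sin²(Δφ/2)+cosφ1·cosφ2·sin²(Δλ/2)=0.5420135282; c=2·atan2(√a, √(1-a))=1.654922578; dist=6371·c=10543.512 ≈ 10543.5 km; running total=10543.5 km
Leg 1 bearing: y=sinΔλ·cosφ2=-0.97666800, x=cosφ1·sinφ2-sinφ1·cosφ2·cosΔλ=-0.19763369; θ=atan2(y, x)=-101.4396° <0 so +360° → 258.5604° ≈ 258.6°
Leg 2: φ1=-0.1805403, φ2=0.2751738, Δφ=0.4557142, Δλ=4.6188428 rad; a=sin²(Δφ/2)+cosφ1·cosφ2·sin²(Δλ/2)=0.5686118773; c=2·atan2(√a, √(1-a))=1.708454434; dist=6371·c=10884.563 ≈ 10884.6 km; running total=21428.1 km
Leg 2 bearing: y=sinΔλ·cosφ2=-0.95817022, x=cosφ1·sinφ2-sinφ1·cosφ2·cosΔλ=0.25115628; θ=atan2(y, x)=-75.3120° <0 so +360° → 284.6880° ≈ 284.7°
Leg 3: φ1=0.2751738, φ2=1.3878422, Δφ=1.1126683, Δλ=-1.9086031 rad; a=sin²(Δφ/2)+cosφ1·cosφ2·sin²(Δλ/2)=0.3954243715; c=2·atan2(√a, √(1-a))=1.360089387; dist=6371·c=8665.129 ≈ 8665.1 km; running total=30093.2 km
Leg 3 bearing: y=sinΔλ·cosφ2=-0.17165292, x=cosφ1·sinφ2-sinφ1·cosφ2·cosΔλ=0.96269986; θ=atan2(y, x)=-10.1098° <0 so +360° → 349.8902° ≈ 349.9°
Leg 4: φ1=1.3878422, φ2=-0.6903528, Δφ=-2.0781950, Δλ=-2.6096180 rad; a=sin²(Δφ/2)+cosφ1·cosφ2·sin²(Δλ/2)=0.8735360026; c=2·atan2(√a, √(1-a))=2.414442734; dist=6371·c=15382.415 ≈ 15382.4 km; running total=45475.6 km
Leg 4 bearing: y=sinΔλ·cosφ2=-0.39108987, x=cosφ1·sinφ2-sinφ1·cosφ2·cosΔλ=0.53752408; θ=atan2(y, x)=-36.0388° <0 so +360° → 323.9612° ≈ 324.0°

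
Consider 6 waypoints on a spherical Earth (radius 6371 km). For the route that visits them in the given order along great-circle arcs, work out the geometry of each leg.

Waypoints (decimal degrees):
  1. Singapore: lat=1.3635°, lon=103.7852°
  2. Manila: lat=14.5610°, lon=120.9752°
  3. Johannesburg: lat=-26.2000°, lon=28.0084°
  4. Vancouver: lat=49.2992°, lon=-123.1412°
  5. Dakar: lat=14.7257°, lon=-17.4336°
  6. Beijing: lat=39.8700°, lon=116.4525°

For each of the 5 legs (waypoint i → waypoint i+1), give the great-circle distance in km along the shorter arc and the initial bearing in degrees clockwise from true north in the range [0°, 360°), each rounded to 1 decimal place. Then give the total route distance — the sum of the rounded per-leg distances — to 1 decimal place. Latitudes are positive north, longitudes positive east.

Leg 1: dist=2391.6 km, bearing=51.3°
Leg 2: dist=11005.2 km, bearing=245.1°
Leg 3: dist=16446.7 km, bearing=323.7°
Leg 4: dist=9867.6 km, bearing=68.6°
Leg 5: dist=12296.7 km, bearing=36.2°
Total: 52007.8 km

Leg 1: φ1=0.0237976, φ2=0.2541374, Δφ=0.2303398, Δλ=0.3000221 rad; a=sin²(Δφ/2)+cosφ1·cosφ2·sin²(Δλ/2)=0.0348170778; c=2·atan2(√a, √(1-a))=0.375386892; dist=6371·c=2391.590 ≈ 2391.6 km; running total=2391.6 km
Leg 1 bearing: y=sinΔλ·cosφ2=0.28604869, x=cosφ1·sinφ2-sinφ1·cosφ2·cosΔλ=0.22933719; θ=atan2(y, x)=51.2794° ≈ 51.3°
Leg 2: φ1=0.2541374, φ2=-0.4572763, Δφ=-0.7114137, Δλ=-1.6225768 rad; a=sin²(Δφ/2)+cosφ1·cosφ2·sin²(Δλ/2)=0.5779736490; c=2·atan2(√a, √(1-a))=1.727382739; dist=6371·c=11005.155 ≈ 11005.2 km; running total=13396.8 km
Leg 2 bearing: y=sinΔλ·cosφ2=-0.89605577, x=cosφ1·sinφ2-sinφ1·cosφ2·cosΔλ=-0.41564949; θ=atan2(y, x)=-114.8850° <0 so +360° → 245.1150° ≈ 245.1°
Leg 3: φ1=-0.4572763, φ2=0.8604334, Δφ=1.3177096, Δλ=-2.6380582 rad; a=sin²(Δφ/2)+cosφ1·cosφ2·sin²(Δλ/2)=0.9236022970; c=2·atan2(√a, √(1-a))=2.581497559; dist=6371·c=16446.721 ≈ 16446.7 km; running total=29843.5 km
Leg 3 bearing: y=sinΔλ·cosφ2=-0.31465845, x=cosφ1·sinφ2-sinφ1·cosφ2·cosΔλ=0.42805892; θ=atan2(y, x)=-36.3189° <0 so +360° → 323.6811° ≈ 323.7°
Leg 4: φ1=0.8604334, φ2=0.2570119, Δφ=-0.6034214, Δλ=1.8449457 rad; a=sin²(Δφ/2)+cosφ1·cosφ2·sin²(Δλ/2)=0.4890181223; c=2·atan2(√a, √(1-a))=1.548830805; dist=6371·c=9867.601 ≈ 9867.6 km; running total=39711.1 km
Leg 4 bearing: y=sinΔλ·cosφ2=0.93103629, x=cosφ1·sinφ2-sinφ1·cosφ2·cosΔλ=0.36426504; θ=atan2(y, x)=68.6322° ≈ 68.6°
Leg 5: φ1=0.2570119, φ2=0.6958628, Δφ=0.4388508, Δλ=2.3367533 rad; a=sin²(Δφ/2)+cosφ1·cosφ2·sin²(Δλ/2)=0.6758136865; c=2·atan2(√a, √(1-a))=1.930105250; dist=6371·c=12296.701 ≈ 12296.7 km; running total=52007.8 km
Leg 5 bearing: y=sinΔλ·cosφ2=0.55315273, x=cosφ1·sinφ2-sinφ1·cosφ2·cosΔλ=0.75523523; θ=atan2(y, x)=36.2200° ≈ 36.2°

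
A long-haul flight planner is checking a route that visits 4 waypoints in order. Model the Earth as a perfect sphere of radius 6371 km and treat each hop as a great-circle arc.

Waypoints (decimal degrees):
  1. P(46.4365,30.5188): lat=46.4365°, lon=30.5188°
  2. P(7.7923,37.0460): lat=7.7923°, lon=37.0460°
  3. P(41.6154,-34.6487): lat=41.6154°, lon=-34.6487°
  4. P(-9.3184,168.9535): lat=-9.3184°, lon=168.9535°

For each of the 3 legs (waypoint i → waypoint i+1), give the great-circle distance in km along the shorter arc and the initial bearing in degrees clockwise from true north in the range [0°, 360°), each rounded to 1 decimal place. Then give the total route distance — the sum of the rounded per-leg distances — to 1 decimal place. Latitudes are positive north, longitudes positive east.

Leg 1: dist=4342.0 km, bearing=169.7°
Leg 2: dist=7914.2 km, bearing=311.4°
Leg 3: dist=15744.0 km, bearing=320.5°
Total: 28000.2 km

Leg 1: φ1=0.8104698, φ2=0.1360013, Δφ=-0.6744685, Δλ=0.1139211 rad; a=sin²(Δφ/2)+cosφ1·cosφ2·sin²(Δλ/2)=0.1116934573; c=2·atan2(√a, √(1-a))=0.681524715; dist=6371·c=4341.994 ≈ 4342.0 km; running total=4342.0 km
Leg 1 bearing: y=sinΔλ·cosφ2=0.11262521, x=cosφ1·sinφ2-sinφ1·cosφ2·cosΔλ=-0.61982875; θ=atan2(y, x)=169.7015° ≈ 169.7°
Leg 2: φ1=0.1360013, φ2=0.7263257, Δφ=0.5903245, Δλ=-1.2513086 rad; a=sin²(Δφ/2)+cosφ1·cosφ2·sin²(Δλ/2)=0.3386558465; c=2·atan2(√a, √(1-a))=1.242227964; dist=6371·c=7914.234 ≈ 7914.2 km; running total=12256.2 km
Leg 2 bearing: y=sinΔλ·cosφ2=-0.70978739, x=cosφ1·sinφ2-sinφ1·cosφ2·cosΔλ=0.62615822; θ=atan2(y, x)=-48.5820° <0 so +360° → 311.4180° ≈ 311.4°
Leg 3: φ1=0.7263257, φ2=-0.1626368, Δφ=-0.8889625, Δλ=3.5535288 rad; a=sin²(Δφ/2)+cosφ1·cosφ2·sin²(Δλ/2)=0.8917873754; c=2·atan2(√a, √(1-a))=2.471195136; dist=6371·c=15743.984 ≈ 15744.0 km; running total=28000.2 km
Leg 3 bearing: y=sinΔλ·cosφ2=-0.39510066, x=cosφ1·sinφ2-sinφ1·cosφ2·cosΔλ=0.47948523; θ=atan2(y, x)=-39.4889° <0 so +360° → 320.5111° ≈ 320.5°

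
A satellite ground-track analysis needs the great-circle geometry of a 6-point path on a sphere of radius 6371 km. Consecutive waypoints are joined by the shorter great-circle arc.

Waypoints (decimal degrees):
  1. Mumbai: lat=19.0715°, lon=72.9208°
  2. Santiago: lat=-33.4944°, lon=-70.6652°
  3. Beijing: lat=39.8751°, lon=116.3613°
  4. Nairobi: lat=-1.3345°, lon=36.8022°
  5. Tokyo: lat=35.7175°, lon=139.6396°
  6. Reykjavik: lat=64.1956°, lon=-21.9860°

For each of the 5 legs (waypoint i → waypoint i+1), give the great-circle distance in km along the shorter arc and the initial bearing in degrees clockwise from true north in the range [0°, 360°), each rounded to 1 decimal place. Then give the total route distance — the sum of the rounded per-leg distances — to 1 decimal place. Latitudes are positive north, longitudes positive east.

Leg 1: dist=16072.9 km, bearing=238.6°
Leg 2: dist=19069.2 km, bearing=320.6°
Leg 3: dist=9214.8 km, bearing=262.2°
Leg 4: dist=11251.0 km, bearing=53.8°
Leg 5: dist=8788.5 km, bearing=352.0°
Total: 64396.4 km

Leg 1: φ1=0.3328605, φ2=-0.5845876, Δφ=-0.9174480, Δλ=-2.5060485 rad; a=sin²(Δφ/2)+cosφ1·cosφ2·sin²(Δλ/2)=0.9072966439; c=2·atan2(√a, √(1-a))=2.522823987; dist=6371·c=16072.912 ≈ 16072.9 km; running total=16072.9 km
Leg 1 bearing: y=sinΔλ·cosφ2=-0.49503960, x=cosφ1·sinφ2-sinφ1·cosφ2·cosΔλ=-0.30228061; θ=atan2(y, x)=-121.4090° <0 so +360° → 238.5910° ≈ 238.6°
Leg 2: φ1=-0.5845876, φ2=0.6959518, Δφ=1.2805393, Δλ=3.2642282 rad; a=sin²(Δφ/2)+cosφ1·cosφ2·sin²(Δλ/2)=0.9944993956; c=2·atan2(√a, √(1-a))=2.993124211; dist=6371·c=19069.194 ≈ 19069.2 km; running total=35142.1 km
Leg 2 bearing: y=sinΔλ·cosφ2=-0.09388017, x=cosφ1·sinφ2-sinφ1·cosφ2·cosΔλ=0.11431493; θ=atan2(y, x)=-39.3943° <0 so +360° → 320.6057° ≈ 320.6°
Leg 3: φ1=0.6959518, φ2=-0.0232914, Δφ=-0.7192432, Δλ=-1.3885682 rad; a=sin²(Δφ/2)+cosφ1·cosφ2·sin²(Δλ/2)=0.4379458870; c=2·atan2(√a, √(1-a))=1.446367269; dist=6371·c=9214.806 ≈ 9214.8 km; running total=44356.9 km
Leg 3 bearing: y=sinΔλ·cosφ2=-0.98317562, x=cosφ1·sinφ2-sinφ1·cosφ2·cosΔλ=-0.13402558; θ=atan2(y, x)=-97.7627° <0 so +360° → 262.2373° ≈ 262.2°
Leg 4: φ1=-0.0232914, φ2=0.6233880, Δφ=0.6466794, Δλ=1.7948512 rad; a=sin²(Δφ/2)+cosφ1·cosφ2·sin²(Δλ/2)=0.5969701382; c=2·atan2(√a, √(1-a))=1.765973428; dist=6371·c=11251.017 ≈ 11251.0 km; running total=55607.9 km
Leg 4 bearing: y=sinΔλ·cosφ2=0.79161130, x=cosφ1·sinφ2-sinφ1·cosφ2·cosΔλ=0.57942965; θ=atan2(y, x)=53.7973° ≈ 53.8°
Leg 5: φ1=0.6233880, φ2=1.1204246, Δφ=0.4970366, Δλ=-2.8208989 rad; a=sin²(Δφ/2)+cosφ1·cosφ2·sin²(Δλ/2)=0.4049135556; c=2·atan2(√a, √(1-a))=1.379458081; dist=6371·c=8788.527 ≈ 8788.5 km; running total=64396.4 km
Leg 5 bearing: y=sinΔλ·cosφ2=-0.13721754, x=cosφ1·sinφ2-sinφ1·cosφ2·cosΔλ=0.97211400; θ=atan2(y, x)=-8.0344° <0 so +360° → 351.9656° ≈ 352.0°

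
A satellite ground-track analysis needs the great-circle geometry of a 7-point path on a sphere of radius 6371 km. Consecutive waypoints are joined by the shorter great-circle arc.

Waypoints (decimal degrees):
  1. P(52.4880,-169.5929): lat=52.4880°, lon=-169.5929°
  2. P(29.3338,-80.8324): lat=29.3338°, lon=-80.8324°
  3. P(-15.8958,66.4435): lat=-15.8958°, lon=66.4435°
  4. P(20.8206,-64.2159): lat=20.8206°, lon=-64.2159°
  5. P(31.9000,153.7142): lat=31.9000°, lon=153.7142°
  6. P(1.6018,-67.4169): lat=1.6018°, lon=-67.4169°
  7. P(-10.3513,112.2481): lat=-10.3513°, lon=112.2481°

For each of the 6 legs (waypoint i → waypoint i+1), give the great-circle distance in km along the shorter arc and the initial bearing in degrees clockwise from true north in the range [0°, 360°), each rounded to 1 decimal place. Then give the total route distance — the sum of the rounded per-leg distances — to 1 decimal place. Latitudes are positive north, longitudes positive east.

Leg 1: φ1=0.9160884, φ2=0.5119714, Δφ=-0.4041170, Δλ=1.5491630 rad; a=sin²(Δφ/2)+cosφ1·cosφ2·sin²(Δλ/2)=0.2999589981; c=2·atan2(√a, √(1-a))=1.159190005; dist=6371·c=7385.200 ≈ 7385.2 km; running total=7385.2 km
Leg 1 bearing: y=sinΔλ·cosφ2=0.87157643, x=cosφ1·sinφ2-sinφ1·cosφ2·cosΔλ=0.28335298; θ=atan2(y, x)=71.9904° ≈ 72.0°
Leg 2: φ1=0.5119714, φ2=-0.2774340, Δφ=-0.7894054, Δλ=2.5704494 rad; a=sin²(Δφ/2)+cosφ1·cosφ2·sin²(Δλ/2)=0.9197734606; c=2·atan2(√a, √(1-a))=2.567245053; dist=6371·c=16355.918 ≈ 16355.9 km; running total=23741.1 km
Leg 2 bearing: y=sinΔλ·cosφ2=0.51992266, x=cosφ1·sinφ2-sinφ1·cosφ2·cosΔλ=0.15761153; θ=atan2(y, x)=73.1356° ≈ 73.1°
Leg 3: φ1=-0.2774340, φ2=0.3633880, Δφ=0.6408221, Δλ=-2.2804367 rad; a=sin²(Δφ/2)+cosφ1·cosφ2·sin²(Δλ/2)=0.8415383930; c=2·atan2(√a, √(1-a))=2.322763482; dist=6371·c=14798.326 ≈ 14798.3 km; running total=38539.4 km
Leg 3 bearing: y=sinΔλ·cosφ2=-0.70905833, x=cosφ1·sinφ2-sinφ1·cosφ2·cosΔλ=0.17504968; θ=atan2(y, x)=-76.1323° <0 so +360° → 283.8677° ≈ 283.9°
Leg 4: φ1=0.3633880, φ2=0.5567600, Δφ=0.1933720, Δλ=3.8035978 rad; a=sin²(Δφ/2)+cosφ1·cosφ2·sin²(Δλ/2)=0.7190388218; c=2·atan2(√a, √(1-a))=2.024255406; dist=6371·c=12896.531 ≈ 12896.5 km; running total=51435.9 km
Leg 4 bearing: y=sinΔλ·cosφ2=-0.52186260, x=cosφ1·sinφ2-sinφ1·cosφ2·cosΔλ=0.73194768; θ=atan2(y, x)=-35.4880° <0 so +360° → 324.5120° ≈ 324.5°
Leg 5: φ1=0.5567600, φ2=0.0279567, Δφ=-0.5288033, Δλ=-3.8594658 rad; a=sin²(Δφ/2)+cosφ1·cosφ2·sin²(Δλ/2)=0.8122148133; c=2·atan2(√a, √(1-a))=2.245197410; dist=6371·c=14304.153 ≈ 14304.2 km; running total=65740.1 km
Leg 5 bearing: y=sinΔλ·cosφ2=0.65752714, x=cosφ1·sinφ2-sinφ1·cosφ2·cosΔλ=0.42159898; θ=atan2(y, x)=57.3325° ≈ 57.3°
Leg 6: φ1=0.0279567, φ2=-0.1806643, Δφ=-0.2086210, Δλ=3.1357458 rad; a=sin²(Δφ/2)+cosφ1·cosφ2·sin²(Δλ/2)=0.9941730150; c=2·atan2(√a, √(1-a))=2.988774615; dist=6371·c=19041.483 ≈ 19041.5 km; running total=84781.6 km
Leg 6 bearing: y=sinΔλ·cosφ2=0.00575166, x=cosφ1·sinφ2-sinφ1·cosφ2·cosΔλ=-0.15211523; θ=atan2(y, x)=177.8346° ≈ 177.8°

Leg 1: dist=7385.2 km, bearing=72.0°
Leg 2: dist=16355.9 km, bearing=73.1°
Leg 3: dist=14798.3 km, bearing=283.9°
Leg 4: dist=12896.5 km, bearing=324.5°
Leg 5: dist=14304.2 km, bearing=57.3°
Leg 6: dist=19041.5 km, bearing=177.8°
Total: 84781.6 km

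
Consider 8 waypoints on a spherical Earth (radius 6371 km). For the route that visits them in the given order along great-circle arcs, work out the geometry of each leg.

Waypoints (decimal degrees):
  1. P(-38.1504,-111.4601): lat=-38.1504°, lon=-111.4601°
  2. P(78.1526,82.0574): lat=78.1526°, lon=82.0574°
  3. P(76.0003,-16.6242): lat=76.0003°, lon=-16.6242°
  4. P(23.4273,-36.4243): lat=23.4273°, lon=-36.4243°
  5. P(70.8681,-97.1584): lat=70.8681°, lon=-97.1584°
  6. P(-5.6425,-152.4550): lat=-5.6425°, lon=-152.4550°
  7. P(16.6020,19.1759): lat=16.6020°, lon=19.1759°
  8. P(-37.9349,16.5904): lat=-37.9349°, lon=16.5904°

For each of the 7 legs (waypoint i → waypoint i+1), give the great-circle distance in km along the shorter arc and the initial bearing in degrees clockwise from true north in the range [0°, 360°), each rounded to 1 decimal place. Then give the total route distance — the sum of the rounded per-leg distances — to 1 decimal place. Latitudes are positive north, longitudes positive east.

Leg 1: dist=15522.9 km, bearing=355.8°
Leg 2: dist=2178.0 km, bearing=314.5°
Leg 3: dist=5950.5 km, bearing=202.7°
Leg 4: dist=6503.9 km, bearing=340.4°
Leg 5: dist=9415.5 km, bearing=235.3°
Leg 6: dist=18493.3 km, bearing=36.1°
Leg 7: dist=6070.2 km, bearing=182.5°
Total: 64134.3 km

Leg 1: φ1=-0.6658501, φ2=1.3640202, Δφ=2.0298703, Δλ=3.3775175 rad; a=sin²(Δφ/2)+cosφ1·cosφ2·sin²(Δλ/2)=0.8807736717; c=2·atan2(√a, √(1-a))=2.436493577; dist=6371·c=15522.901 ≈ 15522.9 km; running total=15522.9 km
Leg 1 bearing: y=sinΔλ·cosφ2=-0.04798866, x=cosφ1·sinφ2-sinφ1·cosφ2·cosΔλ=0.64633020; θ=atan2(y, x)=-4.2463° <0 so +360° → 355.7537° ≈ 355.8°
Leg 2: φ1=1.3640202, φ2=1.3264555, Δφ=-0.0375647, Δλ=-1.7223188 rad; a=sin²(Δφ/2)+cosφ1·cosφ2·sin²(Δλ/2)=0.0289346426; c=2·atan2(√a, √(1-a))=0.341866068; dist=6371·c=2178.029 ≈ 2178.0 km; running total=17700.9 km
Leg 2 bearing: y=sinΔλ·cosφ2=-0.23914503, x=cosφ1·sinφ2-sinφ1·cosφ2·cosΔλ=0.23494546; θ=atan2(y, x)=-45.5075° <0 so +360° → 314.4925° ≈ 314.5°
Leg 3: φ1=1.3264555, φ2=0.4088835, Δφ=-0.9175719, Δλ=-0.3455769 rad; a=sin²(Δφ/2)+cosφ1·cosφ2·sin²(Δλ/2)=0.2026864800; c=2·atan2(√a, √(1-a))=0.933994637; dist=6371·c=5950.480 ≈ 5950.5 km; running total=23651.4 km
Leg 3 bearing: y=sinΔλ·cosφ2=-0.31081566, x=cosφ1·sinφ2-sinφ1·cosφ2·cosΔλ=-0.74149329; θ=atan2(y, x)=-157.2578° <0 so +360° → 202.7422° ≈ 202.7°
Leg 4: φ1=0.4088835, φ2=1.2368817, Δφ=0.8279982, Δλ=-1.0600100 rad; a=sin²(Δφ/2)+cosφ1·cosφ2·sin²(Δλ/2)=0.2386803495; c=2·atan2(√a, √(1-a))=1.020852545; dist=6371·c=6503.852 ≈ 6503.9 km; running total=30155.3 km
Leg 4 bearing: y=sinΔλ·cosφ2=-0.28591084, x=cosφ1·sinφ2-sinφ1·cosφ2·cosΔλ=0.80318314; θ=atan2(y, x)=-19.5943° <0 so +360° → 340.4057° ≈ 340.4°
Leg 5: φ1=1.2368817, φ2=-0.0984802, Δφ=-1.3353619, Δλ=-0.9651077 rad; a=sin²(Δφ/2)+cosφ1·cosφ2·sin²(Δλ/2)=0.4536003348; c=2·atan2(√a, √(1-a))=1.477863284; dist=6371·c=9415.467 ≈ 9415.5 km; running total=39570.8 km
Leg 5 bearing: y=sinΔλ·cosφ2=-0.81812692, x=cosφ1·sinφ2-sinφ1·cosφ2·cosΔλ=-0.56750033; θ=atan2(y, x)=-124.7474° <0 so +360° → 235.2526° ≈ 235.3°
Leg 6: φ1=-0.0984802, φ2=0.2897596, Δφ=0.3882398, Δλ=2.9955243 rad; a=sin²(Δφ/2)+cosφ1·cosφ2·sin²(Δλ/2)=0.9858030812; c=2·atan2(√a, √(1-a))=2.902723515; dist=6371·c=18493.252 ≈ 18493.3 km; running total=58064.1 km
Leg 6 bearing: y=sinΔλ·cosφ2=0.13948191, x=cosφ1·sinφ2-sinφ1·cosφ2·cosΔλ=0.19111845; θ=atan2(y, x)=36.1227° ≈ 36.1°
Leg 7: φ1=0.2897596, φ2=-0.6620889, Δφ=-0.9518485, Δλ=-0.0451255 rad; a=sin²(Δφ/2)+cosφ1·cosφ2·sin²(Δλ/2)=0.2102954493; c=2·atan2(√a, √(1-a))=0.952792819; dist=6371·c=6070.243 ≈ 6070.2 km; running total=64134.3 km
Leg 7 bearing: y=sinΔλ·cosφ2=-0.03557884, x=cosφ1·sinφ2-sinφ1·cosφ2·cosΔλ=-0.81425993; θ=atan2(y, x)=-177.4981° <0 so +360° → 182.5019° ≈ 182.5°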